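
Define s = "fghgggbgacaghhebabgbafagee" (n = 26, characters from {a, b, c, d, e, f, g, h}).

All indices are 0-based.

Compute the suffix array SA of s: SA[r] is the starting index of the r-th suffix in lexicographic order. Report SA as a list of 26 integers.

rank→(start, suffix):
  0 → (16, 'abgbafagee')
  1 → (8, 'acaghhebabgbafagee')
  2 → (20, 'afagee')
  3 → (22, 'agee')
  4 → (10, 'aghhebabgbafagee')
  5 → (15, 'babgbafagee')
  6 → (19, 'bafagee')
  7 → (6, 'bgacaghhebabgbafagee')
  8 → (17, 'bgbafagee')
  9 → (9, 'caghhebabgbafagee')
  10 → (25, 'e')
  11 → (14, 'ebabgbafagee')
  12 → (24, 'ee')
  13 → (21, 'fagee')
  14 → (0, 'fghgggbgacaghhebabgbafagee')
  15 → (7, 'gacaghhebabgbafagee')
  16 → (18, 'gbafagee')
  17 → (5, 'gbgacaghhebabgbafagee')
  18 → (23, 'gee')
  19 → (4, 'ggbgacaghhebabgbafagee')
  20 → (3, 'gggbgacaghhebabgbafagee')
  21 → (1, 'ghgggbgacaghhebabgbafagee')
  22 → (11, 'ghhebabgbafagee')
  23 → (13, 'hebabgbafagee')
  24 → (2, 'hgggbgacaghhebabgbafagee')
  25 → (12, 'hhebabgbafagee')

[16, 8, 20, 22, 10, 15, 19, 6, 17, 9, 25, 14, 24, 21, 0, 7, 18, 5, 23, 4, 3, 1, 11, 13, 2, 12]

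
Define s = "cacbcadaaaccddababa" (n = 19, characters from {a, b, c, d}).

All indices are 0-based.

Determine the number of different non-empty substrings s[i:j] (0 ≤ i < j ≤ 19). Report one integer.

rank→(start, suffix):
  0 → (18, 'a')
  1 → (7, 'aaaccddababa')
  2 → (8, 'aaccddababa')
  3 → (16, 'aba')
  4 → (14, 'ababa')
  5 → (1, 'acbcadaaaccddababa')
  6 → (9, 'accddababa')
  7 → (5, 'adaaaccddababa')
  8 → (17, 'ba')
  9 → (15, 'baba')
  10 → (3, 'bcadaaaccddababa')
  11 → (0, 'cacbcadaaaccddababa')
  12 → (4, 'cadaaaccddababa')
  13 → (2, 'cbcadaaaccddababa')
  14 → (10, 'ccddababa')
  15 → (11, 'cddababa')
  16 → (6, 'daaaccddababa')
  17 → (13, 'dababa')
  18 → (12, 'ddababa')

SA = [18, 7, 8, 16, 14, 1, 9, 5, 17, 15, 3, 0, 4, 2, 10, 11, 6, 13, 12]
[i] adj suffixes → lcp
  [1] 18/7 → 1 ('a')
  [2] 7/8 → 2 ('aa')
  [3] 8/16 → 1 ('a')
  [4] 16/14 → 3 ('aba')
  [5] 14/1 → 1 ('a')
  [6] 1/9 → 2 ('ac')
  [7] 9/5 → 1 ('a')
  [8] 5/17 → 0 ('')
  [9] 17/15 → 2 ('ba')
  [10] 15/3 → 1 ('b')
  [11] 3/0 → 0 ('')
  [12] 0/4 → 2 ('ca')
  [13] 4/2 → 1 ('c')
  [14] 2/10 → 1 ('c')
  [15] 10/11 → 1 ('c')
  [16] 11/6 → 0 ('')
  [17] 6/13 → 2 ('da')
  [18] 13/12 → 1 ('d')

n(n+1)/2 = 19·20/2 = 190
Σ LCP = 0 + 1 + 2 + 1 + 3 + 1 + 2 + 1 + 0 + 2 + 1 + 0 + 2 + 1 + 1 + 1 + 0 + 2 + 1 = 22
distinct = 190 − 22 = 168

168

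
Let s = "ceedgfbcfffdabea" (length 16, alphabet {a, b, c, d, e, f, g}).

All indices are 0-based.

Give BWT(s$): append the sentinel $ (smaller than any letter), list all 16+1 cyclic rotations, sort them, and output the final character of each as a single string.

aedfa$bfebecgffcd

rank  rotation           last
    0  $ceedgfbcfffdabea  a
    1  a$ceedgfbcfffdabe  e
    2  abea$ceedgfbcfffd  d
    3  bcfffdabea$ceedgf  f
    4  bea$ceedgfbcfffda  a
    5  ceedgfbcfffdabea$  $
    6  cfffdabea$ceedgfb  b
    7  dabea$ceedgfbcfff  f
    8  dgfbcfffdabea$cee  e
    9  ea$ceedgfbcfffdab  b
   10  edgfbcfffdabea$ce  e
   11  eedgfbcfffdabea$c  c
   12  fbcfffdabea$ceedg  g
   13  fdabea$ceedgfbcff  f
   14  ffdabea$ceedgfbcf  f
   15  fffdabea$ceedgfbc  c
   16  gfbcfffdabea$ceed  d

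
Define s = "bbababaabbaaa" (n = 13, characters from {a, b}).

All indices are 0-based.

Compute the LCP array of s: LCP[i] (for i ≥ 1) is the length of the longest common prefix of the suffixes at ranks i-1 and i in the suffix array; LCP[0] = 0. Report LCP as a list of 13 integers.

rank | idx | suffix
   0 |  12 | a
   1 |  11 | aa
   2 |  10 | aaa
   3 |   6 | aabbaaa
   4 |   4 | abaabbaaa
   5 |   2 | ababaabbaaa
   6 |   7 | abbaaa
   7 |   9 | baaa
   8 |   5 | baabbaaa
   9 |   3 | babaabbaaa
  10 |   1 | bababaabbaaa
  11 |   8 | bbaaa
  12 |   0 | bbababaabbaaa

SA = [12, 11, 10, 6, 4, 2, 7, 9, 5, 3, 1, 8, 0]
rank  pair      lcp
   1  s[12:],s[11:]  1  'a'
   2  s[11:],s[10:]  2  'aa'
   3  s[10:],s[6:]  2  'aa'
   4  s[6:],s[4:]  1  'a'
   5  s[4:],s[2:]  3  'aba'
   6  s[2:],s[7:]  2  'ab'
   7  s[7:],s[9:]  0  ''
   8  s[9:],s[5:]  3  'baa'
   9  s[5:],s[3:]  2  'ba'
  10  s[3:],s[1:]  4  'baba'
  11  s[1:],s[8:]  1  'b'
  12  s[8:],s[0:]  3  'bba'

[0, 1, 2, 2, 1, 3, 2, 0, 3, 2, 4, 1, 3]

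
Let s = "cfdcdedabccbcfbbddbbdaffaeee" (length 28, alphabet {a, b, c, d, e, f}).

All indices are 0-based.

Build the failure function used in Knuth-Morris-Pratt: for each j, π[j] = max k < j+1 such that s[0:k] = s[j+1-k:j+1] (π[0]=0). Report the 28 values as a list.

π[0] = 0
j=1 s[j]='f': π[1]=0 (border '')
j=2 s[j]='d': π[2]=0 (border '')
j=3 s[j]='c': π[3]=1 (border 'c')
j=4 s[j]='d': k: 1→0; π[4]=0 (border '')
j=5 s[j]='e': π[5]=0 (border '')
j=6 s[j]='d': π[6]=0 (border '')
j=7 s[j]='a': π[7]=0 (border '')
j=8 s[j]='b': π[8]=0 (border '')
j=9 s[j]='c': π[9]=1 (border 'c')
j=10 s[j]='c': k: 1→0; π[10]=1 (border 'c')
j=11 s[j]='b': k: 1→0; π[11]=0 (border '')
j=12 s[j]='c': π[12]=1 (border 'c')
j=13 s[j]='f': π[13]=2 (border 'cf')
j=14 s[j]='b': k: 2→0; π[14]=0 (border '')
j=15 s[j]='b': π[15]=0 (border '')
j=16 s[j]='d': π[16]=0 (border '')
j=17 s[j]='d': π[17]=0 (border '')
j=18 s[j]='b': π[18]=0 (border '')
j=19 s[j]='b': π[19]=0 (border '')
j=20 s[j]='d': π[20]=0 (border '')
j=21 s[j]='a': π[21]=0 (border '')
j=22 s[j]='f': π[22]=0 (border '')
j=23 s[j]='f': π[23]=0 (border '')
j=24 s[j]='a': π[24]=0 (border '')
j=25 s[j]='e': π[25]=0 (border '')
j=26 s[j]='e': π[26]=0 (border '')
j=27 s[j]='e': π[27]=0 (border '')

[0, 0, 0, 1, 0, 0, 0, 0, 0, 1, 1, 0, 1, 2, 0, 0, 0, 0, 0, 0, 0, 0, 0, 0, 0, 0, 0, 0]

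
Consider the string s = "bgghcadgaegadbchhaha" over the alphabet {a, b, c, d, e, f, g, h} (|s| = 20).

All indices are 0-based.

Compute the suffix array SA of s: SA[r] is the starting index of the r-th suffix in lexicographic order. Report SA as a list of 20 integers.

[19, 11, 5, 8, 17, 13, 0, 4, 14, 12, 6, 9, 10, 7, 1, 2, 18, 16, 3, 15]

sorted suffixes:
  #0 SA[0]=19  'a'
  #1 SA[1]=11  'adbchhaha'
  #2 SA[2]=5  'adgaegadbchhaha'
  #3 SA[3]=8  'aegadbchhaha'
  #4 SA[4]=17  'aha'
  #5 SA[5]=13  'bchhaha'
  #6 SA[6]=0  'bgghcadgaegadbchhaha'
  #7 SA[7]=4  'cadgaegadbchhaha'
  #8 SA[8]=14  'chhaha'
  #9 SA[9]=12  'dbchhaha'
  #10 SA[10]=6  'dgaegadbchhaha'
  #11 SA[11]=9  'egadbchhaha'
  #12 SA[12]=10  'gadbchhaha'
  #13 SA[13]=7  'gaegadbchhaha'
  #14 SA[14]=1  'gghcadgaegadbchhaha'
  #15 SA[15]=2  'ghcadgaegadbchhaha'
  #16 SA[16]=18  'ha'
  #17 SA[17]=16  'haha'
  #18 SA[18]=3  'hcadgaegadbchhaha'
  #19 SA[19]=15  'hhaha'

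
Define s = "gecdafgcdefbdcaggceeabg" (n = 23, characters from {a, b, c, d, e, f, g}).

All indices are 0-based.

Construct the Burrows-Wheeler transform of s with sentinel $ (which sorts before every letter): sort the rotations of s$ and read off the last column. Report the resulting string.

rank  rotation                  last
    0  $gecdafgcdefbdcaggceeabg  g
    1  abg$gecdafgcdefbdcaggcee  e
    2  afgcdefbdcaggceeabg$gecd  d
    3  aggceeabg$gecdafgcdefbdc  c
    4  bdcaggceeabg$gecdafgcdef  f
    5  bg$gecdafgcdefbdcaggceea  a
    6  caggceeabg$gecdafgcdefbd  d
    7  cdafgcdefbdcaggceeabg$ge  e
    8  cdefbdcaggceeabg$gecdafg  g
    9  ceeabg$gecdafgcdefbdcagg  g
   10  dafgcdefbdcaggceeabg$gec  c
   11  dcaggceeabg$gecdafgcdefb  b
   12  defbdcaggceeabg$gecdafgc  c
   13  eabg$gecdafgcdefbdcaggce  e
   14  ecdafgcdefbdcaggceeabg$g  g
   15  eeabg$gecdafgcdefbdcaggc  c
   16  efbdcaggceeabg$gecdafgcd  d
   17  fbdcaggceeabg$gecdafgcde  e
   18  fgcdefbdcaggceeabg$gecda  a
   19  g$gecdafgcdefbdcaggceeab  b
   20  gcdefbdcaggceeabg$gecdaf  f
   21  gceeabg$gecdafgcdefbdcag  g
   22  gecdafgcdefbdcaggceeabg$  $
   23  ggceeabg$gecdafgcdefbdca  a

gedcfadeggcbcegcdeabfg$a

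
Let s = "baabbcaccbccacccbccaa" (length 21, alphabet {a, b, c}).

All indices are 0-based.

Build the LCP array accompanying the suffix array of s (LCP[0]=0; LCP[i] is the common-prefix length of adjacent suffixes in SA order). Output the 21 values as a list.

[0, 1, 2, 1, 1, 3, 0, 1, 1, 2, 4, 0, 2, 4, 1, 5, 1, 3, 2, 6, 2]

rank | idx | suffix
   0 |  20 | a
   1 |  19 | aa
   2 |   1 | aabbcaccbccacccbccaa
   3 |   2 | abbcaccbccacccbccaa
   4 |   6 | accbccacccbccaa
   5 |  12 | acccbccaa
   6 |   0 | baabbcaccbccacccbccaa
   7 |   3 | bbcaccbccacccbccaa
   8 |   4 | bcaccbccacccbccaa
   9 |  16 | bccaa
  10 |   9 | bccacccbccaa
  11 |  18 | caa
  12 |   5 | caccbccacccbccaa
  13 |  11 | cacccbccaa
  14 |  15 | cbccaa
  15 |   8 | cbccacccbccaa
  16 |  17 | ccaa
  17 |  10 | ccacccbccaa
  18 |  14 | ccbccaa
  19 |   7 | ccbccacccbccaa
  20 |  13 | cccbccaa

SA = [20, 19, 1, 2, 6, 12, 0, 3, 4, 16, 9, 18, 5, 11, 15, 8, 17, 10, 14, 7, 13]
rank  pair      lcp
   1  s[20:],s[19:]  1  'a'
   2  s[19:],s[1:]  2  'aa'
   3  s[1:],s[2:]  1  'a'
   4  s[2:],s[6:]  1  'a'
   5  s[6:],s[12:]  3  'acc'
   6  s[12:],s[0:]  0  ''
   7  s[0:],s[3:]  1  'b'
   8  s[3:],s[4:]  1  'b'
   9  s[4:],s[16:]  2  'bc'
  10  s[16:],s[9:]  4  'bcca'
  11  s[9:],s[18:]  0  ''
  12  s[18:],s[5:]  2  'ca'
  13  s[5:],s[11:]  4  'cacc'
  14  s[11:],s[15:]  1  'c'
  15  s[15:],s[8:]  5  'cbcca'
  16  s[8:],s[17:]  1  'c'
  17  s[17:],s[10:]  3  'cca'
  18  s[10:],s[14:]  2  'cc'
  19  s[14:],s[7:]  6  'ccbcca'
  20  s[7:],s[13:]  2  'cc'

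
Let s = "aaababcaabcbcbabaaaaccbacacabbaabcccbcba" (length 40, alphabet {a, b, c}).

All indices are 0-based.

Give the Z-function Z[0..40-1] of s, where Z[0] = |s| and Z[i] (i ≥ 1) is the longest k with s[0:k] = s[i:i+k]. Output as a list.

Z[0]=40
i=1: fresh scan; Z[1]=2 scan→box=[1,3)
i=2: min(r-i=1, Z[1]=2)=1; Z[2]=1
i=3: fresh scan; Z[3]=0
i=4: fresh scan; Z[4]=1 scan→box=[4,5)
i=5: fresh scan; Z[5]=0
i=6: fresh scan; Z[6]=0
i=7: fresh scan; Z[7]=2 scan→box=[7,9)
i=8: min(r-i=1, Z[1]=2)=1; Z[8]=1
i=9: fresh scan; Z[9]=0
i=10: fresh scan; Z[10]=0
i=11: fresh scan; Z[11]=0
i=12: fresh scan; Z[12]=0
i=13: fresh scan; Z[13]=0
i=14: fresh scan; Z[14]=1 scan→box=[14,15)
i=15: fresh scan; Z[15]=0
i=16: fresh scan; Z[16]=3 scan→box=[16,19)
i=17: min(r-i=2, Z[1]=2)=2; Z[17]=3 scan→box=[17,20)
i=18: min(r-i=2, Z[1]=2)=2; Z[18]=2
i=19: min(r-i=1, Z[2]=1)=1; Z[19]=1
i=20: fresh scan; Z[20]=0
i=21: fresh scan; Z[21]=0
i=22: fresh scan; Z[22]=0
i=23: fresh scan; Z[23]=1 scan→box=[23,24)
i=24: fresh scan; Z[24]=0
i=25: fresh scan; Z[25]=1 scan→box=[25,26)
i=26: fresh scan; Z[26]=0
i=27: fresh scan; Z[27]=1 scan→box=[27,28)
i=28: fresh scan; Z[28]=0
i=29: fresh scan; Z[29]=0
i=30: fresh scan; Z[30]=2 scan→box=[30,32)
i=31: min(r-i=1, Z[1]=2)=1; Z[31]=1
i=32: fresh scan; Z[32]=0
i=33: fresh scan; Z[33]=0
i=34: fresh scan; Z[34]=0
i=35: fresh scan; Z[35]=0
i=36: fresh scan; Z[36]=0
i=37: fresh scan; Z[37]=0
i=38: fresh scan; Z[38]=0
i=39: fresh scan; Z[39]=1 scan→box=[39,40)

[40, 2, 1, 0, 1, 0, 0, 2, 1, 0, 0, 0, 0, 0, 1, 0, 3, 3, 2, 1, 0, 0, 0, 1, 0, 1, 0, 1, 0, 0, 2, 1, 0, 0, 0, 0, 0, 0, 0, 1]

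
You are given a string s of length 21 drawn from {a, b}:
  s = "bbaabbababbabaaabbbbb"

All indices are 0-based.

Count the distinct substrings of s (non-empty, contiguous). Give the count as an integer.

rank | idx | suffix
   0 |  13 | aaabbbbb
   1 |   2 | aabbababbabaaabbbbb
   2 |  14 | aabbbbb
   3 |  11 | abaaabbbbb
   4 |   6 | ababbabaaabbbbb
   5 |   8 | abbabaaabbbbb
   6 |   3 | abbababbabaaabbbbb
   7 |  15 | abbbbb
   8 |  20 | b
   9 |  12 | baaabbbbb
  10 |   1 | baabbababbabaaabbbbb
  11 |  10 | babaaabbbbb
  12 |   5 | bababbabaaabbbbb
  13 |   7 | babbabaaabbbbb
  14 |  19 | bb
  15 |   0 | bbaabbababbabaaabbbbb
  16 |   9 | bbabaaabbbbb
  17 |   4 | bbababbabaaabbbbb
  18 |  18 | bbb
  19 |  17 | bbbb
  20 |  16 | bbbbb

SA = [13, 2, 14, 11, 6, 8, 3, 15, 20, 12, 1, 10, 5, 7, 19, 0, 9, 4, 18, 17, 16]
i: (SA[i-1],SA[i]) lcp shared
  1: (13,2) 2 'aa'
  2: (2,14) 4 'aabb'
  3: (14,11) 1 'a'
  4: (11,6) 3 'aba'
  5: (6,8) 2 'ab'
  6: (8,3) 6 'abbaba'
  7: (3,15) 3 'abb'
  8: (15,20) 0 ''
  9: (20,12) 1 'b'
  10: (12,1) 3 'baa'
  11: (1,10) 2 'ba'
  12: (10,5) 4 'baba'
  13: (5,7) 3 'bab'
  14: (7,19) 1 'b'
  15: (19,0) 2 'bb'
  16: (0,9) 3 'bba'
  17: (9,4) 5 'bbaba'
  18: (4,18) 2 'bb'
  19: (18,17) 3 'bbb'
  20: (17,16) 4 'bbbb'

n(n+1)/2 = 21·22/2 = 231
Σ LCP = 0 + 2 + 4 + 1 + 3 + 2 + 6 + 3 + 0 + 1 + 3 + 2 + 4 + 3 + 1 + 2 + 3 + 5 + 2 + 3 + 4 = 54
distinct = 231 − 54 = 177

177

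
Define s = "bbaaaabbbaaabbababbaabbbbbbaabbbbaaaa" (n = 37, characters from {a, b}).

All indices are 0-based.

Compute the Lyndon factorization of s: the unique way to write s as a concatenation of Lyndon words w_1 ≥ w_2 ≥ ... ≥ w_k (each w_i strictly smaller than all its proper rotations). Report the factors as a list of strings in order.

emit factor 1: 'b' (i=0, period=1)
emit factor 2: 'b' (i=1, period=1)
emit factor 3: 'aaaabbbaaabbababbaabbbbbbaabbbb' (i=2, period=31)
emit factor 4: 'a' (i=33, period=1)
emit factor 5: 'a' (i=34, period=1)
emit factor 6: 'a' (i=35, period=1)
emit factor 7: 'a' (i=36, period=1)

["b", "b", "aaaabbbaaabbababbaabbbbbbaabbbb", "a", "a", "a", "a"]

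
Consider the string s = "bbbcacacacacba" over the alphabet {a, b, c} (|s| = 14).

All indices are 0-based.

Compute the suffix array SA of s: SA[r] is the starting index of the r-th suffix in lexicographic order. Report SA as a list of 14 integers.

[13, 4, 6, 8, 10, 12, 0, 1, 2, 3, 5, 7, 9, 11]

rank→(start, suffix):
  0 → (13, 'a')
  1 → (4, 'acacacacba')
  2 → (6, 'acacacba')
  3 → (8, 'acacba')
  4 → (10, 'acba')
  5 → (12, 'ba')
  6 → (0, 'bbbcacacacacba')
  7 → (1, 'bbcacacacacba')
  8 → (2, 'bcacacacacba')
  9 → (3, 'cacacacacba')
  10 → (5, 'cacacacba')
  11 → (7, 'cacacba')
  12 → (9, 'cacba')
  13 → (11, 'cba')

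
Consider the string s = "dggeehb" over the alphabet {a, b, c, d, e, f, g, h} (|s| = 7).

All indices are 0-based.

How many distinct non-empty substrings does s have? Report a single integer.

26

sorted suffixes:
  #0 SA[0]=6  'b'
  #1 SA[1]=0  'dggeehb'
  #2 SA[2]=3  'eehb'
  #3 SA[3]=4  'ehb'
  #4 SA[4]=2  'geehb'
  #5 SA[5]=1  'ggeehb'
  #6 SA[6]=5  'hb'

SA = [6, 0, 3, 4, 2, 1, 5]
i: (SA[i-1],SA[i]) lcp shared
  1: (6,0) 0 ''
  2: (0,3) 0 ''
  3: (3,4) 1 'e'
  4: (4,2) 0 ''
  5: (2,1) 1 'g'
  6: (1,5) 0 ''

n(n+1)/2 = 7·8/2 = 28
Σ LCP = 0 + 0 + 0 + 1 + 0 + 1 + 0 = 2
distinct = 28 − 2 = 26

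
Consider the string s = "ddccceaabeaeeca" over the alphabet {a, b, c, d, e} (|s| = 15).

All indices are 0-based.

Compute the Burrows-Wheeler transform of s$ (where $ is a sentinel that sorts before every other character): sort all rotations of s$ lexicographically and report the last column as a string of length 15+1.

aceaeaedccd$cbea

rank  rotation          last
    0  $ddccceaabeaeeca  a
    1  a$ddccceaabeaeec  c
    2  aabeaeeca$ddccce  e
    3  abeaeeca$ddcccea  a
    4  aeeca$ddccceaabe  e
    5  beaeeca$ddccceaa  a
    6  ca$ddccceaabeaee  e
    7  ccceaabeaeeca$dd  d
    8  cceaabeaeeca$ddc  c
    9  ceaabeaeeca$ddcc  c
   10  dccceaabeaeeca$d  d
   11  ddccceaabeaeeca$  $
   12  eaabeaeeca$ddccc  c
   13  eaeeca$ddccceaab  b
   14  eca$ddccceaabeae  e
   15  eeca$ddccceaabea  a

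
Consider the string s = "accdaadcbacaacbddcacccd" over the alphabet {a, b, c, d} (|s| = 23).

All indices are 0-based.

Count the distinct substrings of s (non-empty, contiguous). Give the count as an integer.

245

rank | idx | suffix
   0 |  11 | aacbddcacccd
   1 |   4 | aadcbacaacbddcacccd
   2 |   9 | acaacbddcacccd
   3 |  12 | acbddcacccd
   4 |  18 | acccd
   5 |   0 | accdaadcbacaacbddcacccd
   6 |   5 | adcbacaacbddcacccd
   7 |   8 | bacaacbddcacccd
   8 |  14 | bddcacccd
   9 |  10 | caacbddcacccd
  10 |  17 | cacccd
  11 |   7 | cbacaacbddcacccd
  12 |  13 | cbddcacccd
  13 |  19 | cccd
  14 |  20 | ccd
  15 |   1 | ccdaadcbacaacbddcacccd
  16 |  21 | cd
  17 |   2 | cdaadcbacaacbddcacccd
  18 |  22 | d
  19 |   3 | daadcbacaacbddcacccd
  20 |  16 | dcacccd
  21 |   6 | dcbacaacbddcacccd
  22 |  15 | ddcacccd

SA = [11, 4, 9, 12, 18, 0, 5, 8, 14, 10, 17, 7, 13, 19, 20, 1, 21, 2, 22, 3, 16, 6, 15]
[i] adj suffixes → lcp
  [1] 11/4 → 2 ('aa')
  [2] 4/9 → 1 ('a')
  [3] 9/12 → 2 ('ac')
  [4] 12/18 → 2 ('ac')
  [5] 18/0 → 3 ('acc')
  [6] 0/5 → 1 ('a')
  [7] 5/8 → 0 ('')
  [8] 8/14 → 1 ('b')
  [9] 14/10 → 0 ('')
  [10] 10/17 → 2 ('ca')
  [11] 17/7 → 1 ('c')
  [12] 7/13 → 2 ('cb')
  [13] 13/19 → 1 ('c')
  [14] 19/20 → 2 ('cc')
  [15] 20/1 → 3 ('ccd')
  [16] 1/21 → 1 ('c')
  [17] 21/2 → 2 ('cd')
  [18] 2/22 → 0 ('')
  [19] 22/3 → 1 ('d')
  [20] 3/16 → 1 ('d')
  [21] 16/6 → 2 ('dc')
  [22] 6/15 → 1 ('d')

n(n+1)/2 = 23·24/2 = 276
Σ LCP = 0 + 2 + 1 + 2 + 2 + 3 + 1 + 0 + 1 + 0 + 2 + 1 + 2 + 1 + 2 + 3 + 1 + 2 + 0 + 1 + 1 + 2 + 1 = 31
distinct = 276 − 31 = 245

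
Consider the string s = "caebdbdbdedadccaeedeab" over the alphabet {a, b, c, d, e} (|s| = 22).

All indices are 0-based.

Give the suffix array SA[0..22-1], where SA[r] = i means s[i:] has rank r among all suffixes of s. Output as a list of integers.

sorted suffixes:
  #0 SA[0]=20  'ab'
  #1 SA[1]=11  'adccaeedeab'
  #2 SA[2]=1  'aebdbdbdedadccaeedeab'
  #3 SA[3]=15  'aeedeab'
  #4 SA[4]=21  'b'
  #5 SA[5]=3  'bdbdbdedadccaeedeab'
  #6 SA[6]=5  'bdbdedadccaeedeab'
  #7 SA[7]=7  'bdedadccaeedeab'
  #8 SA[8]=0  'caebdbdbdedadccaeedeab'
  #9 SA[9]=14  'caeedeab'
  #10 SA[10]=13  'ccaeedeab'
  #11 SA[11]=10  'dadccaeedeab'
  #12 SA[12]=4  'dbdbdedadccaeedeab'
  #13 SA[13]=6  'dbdedadccaeedeab'
  #14 SA[14]=12  'dccaeedeab'
  #15 SA[15]=18  'deab'
  #16 SA[16]=8  'dedadccaeedeab'
  #17 SA[17]=19  'eab'
  #18 SA[18]=2  'ebdbdbdedadccaeedeab'
  #19 SA[19]=9  'edadccaeedeab'
  #20 SA[20]=17  'edeab'
  #21 SA[21]=16  'eedeab'

[20, 11, 1, 15, 21, 3, 5, 7, 0, 14, 13, 10, 4, 6, 12, 18, 8, 19, 2, 9, 17, 16]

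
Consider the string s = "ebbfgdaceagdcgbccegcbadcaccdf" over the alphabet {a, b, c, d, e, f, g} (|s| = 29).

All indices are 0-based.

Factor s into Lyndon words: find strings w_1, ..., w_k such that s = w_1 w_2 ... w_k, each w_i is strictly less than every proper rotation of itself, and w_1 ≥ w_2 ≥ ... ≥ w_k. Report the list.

["e", "bbfgd", "aceagdcgbccegcbadc", "accdf"]

emit factor 1: 'e' (i=0, period=1)
emit factor 2: 'bbfgd' (i=1, period=5)
emit factor 3: 'aceagdcgbccegcbadc' (i=6, period=18)
emit factor 4: 'accdf' (i=24, period=5)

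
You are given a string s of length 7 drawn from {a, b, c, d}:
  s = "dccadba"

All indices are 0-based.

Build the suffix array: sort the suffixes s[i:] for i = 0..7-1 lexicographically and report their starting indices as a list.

rank | idx | suffix
   0 |   6 | a
   1 |   3 | adba
   2 |   5 | ba
   3 |   2 | cadba
   4 |   1 | ccadba
   5 |   4 | dba
   6 |   0 | dccadba

[6, 3, 5, 2, 1, 4, 0]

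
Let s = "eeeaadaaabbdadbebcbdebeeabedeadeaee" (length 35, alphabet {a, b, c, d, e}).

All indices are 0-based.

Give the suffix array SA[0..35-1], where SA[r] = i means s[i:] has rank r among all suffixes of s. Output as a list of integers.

rank | idx | suffix
   0 |   6 | aaabbdadbebcbdebeeabedeadeaee
   1 |   7 | aabbdadbebcbdebeeabedeadeaee
   2 |   3 | aadaaabbdadbebcbdebeeabedeadeaee
   3 |   8 | abbdadbebcbdebeeabedeadeaee
   4 |  24 | abedeadeaee
   5 |   4 | adaaabbdadbebcbdebeeabedeadeaee
   6 |  12 | adbebcbdebeeabedeadeaee
   7 |  29 | adeaee
   8 |  32 | aee
   9 |   9 | bbdadbebcbdebeeabedeadeaee
  10 |  16 | bcbdebeeabedeadeaee
  11 |  10 | bdadbebcbdebeeabedeadeaee
  12 |  18 | bdebeeabedeadeaee
  13 |  14 | bebcbdebeeabedeadeaee
  14 |  25 | bedeadeaee
  15 |  21 | beeabedeadeaee
  16 |  17 | cbdebeeabedeadeaee
  17 |   5 | daaabbdadbebcbdebeeabedeadeaee
  18 |  11 | dadbebcbdebeeabedeadeaee
  19 |  13 | dbebcbdebeeabedeadeaee
  20 |  27 | deadeaee
  21 |  30 | deaee
  22 |  19 | debeeabedeadeaee
  23 |  34 | e
  24 |   2 | eaadaaabbdadbebcbdebeeabedeadeaee
  25 |  23 | eabedeadeaee
  26 |  28 | eadeaee
  27 |  31 | eaee
  28 |  15 | ebcbdebeeabedeadeaee
  29 |  20 | ebeeabedeadeaee
  30 |  26 | edeadeaee
  31 |  33 | ee
  32 |   1 | eeaadaaabbdadbebcbdebeeabedeadeaee
  33 |  22 | eeabedeadeaee
  34 |   0 | eeeaadaaabbdadbebcbdebeeabedeadeaee

[6, 7, 3, 8, 24, 4, 12, 29, 32, 9, 16, 10, 18, 14, 25, 21, 17, 5, 11, 13, 27, 30, 19, 34, 2, 23, 28, 31, 15, 20, 26, 33, 1, 22, 0]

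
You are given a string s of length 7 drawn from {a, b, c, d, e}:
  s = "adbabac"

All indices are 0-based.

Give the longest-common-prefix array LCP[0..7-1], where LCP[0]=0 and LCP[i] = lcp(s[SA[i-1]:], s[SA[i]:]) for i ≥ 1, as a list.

rank→(start, suffix):
  0 → (3, 'abac')
  1 → (5, 'ac')
  2 → (0, 'adbabac')
  3 → (2, 'babac')
  4 → (4, 'bac')
  5 → (6, 'c')
  6 → (1, 'dbabac')

SA = [3, 5, 0, 2, 4, 6, 1]
i: (SA[i-1],SA[i]) lcp shared
  1: (3,5) 1 'a'
  2: (5,0) 1 'a'
  3: (0,2) 0 ''
  4: (2,4) 2 'ba'
  5: (4,6) 0 ''
  6: (6,1) 0 ''

[0, 1, 1, 0, 2, 0, 0]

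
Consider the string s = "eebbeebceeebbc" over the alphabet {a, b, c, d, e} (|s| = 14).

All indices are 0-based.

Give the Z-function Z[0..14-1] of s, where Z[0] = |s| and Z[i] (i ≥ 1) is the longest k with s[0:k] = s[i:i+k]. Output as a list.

[14, 1, 0, 0, 3, 1, 0, 0, 2, 4, 1, 0, 0, 0]

Z[0]=14
i=1: i≥r, start 0; Z[1]=1 grow→box=[1,2)
i=2: i≥r, start 0; Z[2]=0
i=3: i≥r, start 0; Z[3]=0
i=4: i≥r, start 0; Z[4]=3 grow→box=[4,7)
i=5: min(r-i=2, Z[1]=1)=1; Z[5]=1
i=6: min(r-i=1, Z[2]=0)=0; Z[6]=0
i=7: i≥r, start 0; Z[7]=0
i=8: i≥r, start 0; Z[8]=2 grow→box=[8,10)
i=9: min(r-i=1, Z[1]=1)=1; Z[9]=4 grow→box=[9,13)
i=10: min(r-i=3, Z[1]=1)=1; Z[10]=1
i=11: min(r-i=2, Z[2]=0)=0; Z[11]=0
i=12: min(r-i=1, Z[3]=0)=0; Z[12]=0
i=13: i≥r, start 0; Z[13]=0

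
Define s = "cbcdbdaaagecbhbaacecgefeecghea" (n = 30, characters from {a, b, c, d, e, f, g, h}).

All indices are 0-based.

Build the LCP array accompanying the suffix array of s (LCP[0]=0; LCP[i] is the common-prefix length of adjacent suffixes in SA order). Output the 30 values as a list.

sorted suffixes:
  #0 SA[0]=29  'a'
  #1 SA[1]=6  'aaagecbhbaacecgefeecghea'
  #2 SA[2]=15  'aacecgefeecghea'
  #3 SA[3]=7  'aagecbhbaacecgefeecghea'
  #4 SA[4]=16  'acecgefeecghea'
  #5 SA[5]=8  'agecbhbaacecgefeecghea'
  #6 SA[6]=14  'baacecgefeecghea'
  #7 SA[7]=1  'bcdbdaaagecbhbaacecgefeecghea'
  #8 SA[8]=4  'bdaaagecbhbaacecgefeecghea'
  #9 SA[9]=12  'bhbaacecgefeecghea'
  #10 SA[10]=0  'cbcdbdaaagecbhbaacecgefeecghea'
  #11 SA[11]=11  'cbhbaacecgefeecghea'
  #12 SA[12]=2  'cdbdaaagecbhbaacecgefeecghea'
  #13 SA[13]=17  'cecgefeecghea'
  #14 SA[14]=19  'cgefeecghea'
  #15 SA[15]=25  'cghea'
  #16 SA[16]=5  'daaagecbhbaacecgefeecghea'
  #17 SA[17]=3  'dbdaaagecbhbaacecgefeecghea'
  #18 SA[18]=28  'ea'
  #19 SA[19]=10  'ecbhbaacecgefeecghea'
  #20 SA[20]=18  'ecgefeecghea'
  #21 SA[21]=24  'ecghea'
  #22 SA[22]=23  'eecghea'
  #23 SA[23]=21  'efeecghea'
  #24 SA[24]=22  'feecghea'
  #25 SA[25]=9  'gecbhbaacecgefeecghea'
  #26 SA[26]=20  'gefeecghea'
  #27 SA[27]=26  'ghea'
  #28 SA[28]=13  'hbaacecgefeecghea'
  #29 SA[29]=27  'hea'

SA = [29, 6, 15, 7, 16, 8, 14, 1, 4, 12, 0, 11, 2, 17, 19, 25, 5, 3, 28, 10, 18, 24, 23, 21, 22, 9, 20, 26, 13, 27]
i: (SA[i-1],SA[i]) lcp shared
  1: (29,6) 1 'a'
  2: (6,15) 2 'aa'
  3: (15,7) 2 'aa'
  4: (7,16) 1 'a'
  5: (16,8) 1 'a'
  6: (8,14) 0 ''
  7: (14,1) 1 'b'
  8: (1,4) 1 'b'
  9: (4,12) 1 'b'
  10: (12,0) 0 ''
  11: (0,11) 2 'cb'
  12: (11,2) 1 'c'
  13: (2,17) 1 'c'
  14: (17,19) 1 'c'
  15: (19,25) 2 'cg'
  16: (25,5) 0 ''
  17: (5,3) 1 'd'
  18: (3,28) 0 ''
  19: (28,10) 1 'e'
  20: (10,18) 2 'ec'
  21: (18,24) 3 'ecg'
  22: (24,23) 1 'e'
  23: (23,21) 1 'e'
  24: (21,22) 0 ''
  25: (22,9) 0 ''
  26: (9,20) 2 'ge'
  27: (20,26) 1 'g'
  28: (26,13) 0 ''
  29: (13,27) 1 'h'

[0, 1, 2, 2, 1, 1, 0, 1, 1, 1, 0, 2, 1, 1, 1, 2, 0, 1, 0, 1, 2, 3, 1, 1, 0, 0, 2, 1, 0, 1]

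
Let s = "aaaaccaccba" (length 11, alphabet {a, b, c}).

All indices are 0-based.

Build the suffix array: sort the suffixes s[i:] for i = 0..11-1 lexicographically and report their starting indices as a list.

[10, 0, 1, 2, 3, 6, 9, 5, 8, 4, 7]

rank→(start, suffix):
  0 → (10, 'a')
  1 → (0, 'aaaaccaccba')
  2 → (1, 'aaaccaccba')
  3 → (2, 'aaccaccba')
  4 → (3, 'accaccba')
  5 → (6, 'accba')
  6 → (9, 'ba')
  7 → (5, 'caccba')
  8 → (8, 'cba')
  9 → (4, 'ccaccba')
  10 → (7, 'ccba')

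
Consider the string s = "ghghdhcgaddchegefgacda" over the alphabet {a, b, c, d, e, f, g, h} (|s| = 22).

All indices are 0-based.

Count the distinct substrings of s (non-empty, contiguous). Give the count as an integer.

236

rank→(start, suffix):
  0 → (21, 'a')
  1 → (18, 'acda')
  2 → (8, 'addchegefgacda')
  3 → (19, 'cda')
  4 → (6, 'cgaddchegefgacda')
  5 → (11, 'chegefgacda')
  6 → (20, 'da')
  7 → (10, 'dchegefgacda')
  8 → (9, 'ddchegefgacda')
  9 → (4, 'dhcgaddchegefgacda')
  10 → (15, 'efgacda')
  11 → (13, 'egefgacda')
  12 → (16, 'fgacda')
  13 → (17, 'gacda')
  14 → (7, 'gaddchegefgacda')
  15 → (14, 'gefgacda')
  16 → (2, 'ghdhcgaddchegefgacda')
  17 → (0, 'ghghdhcgaddchegefgacda')
  18 → (5, 'hcgaddchegefgacda')
  19 → (3, 'hdhcgaddchegefgacda')
  20 → (12, 'hegefgacda')
  21 → (1, 'hghdhcgaddchegefgacda')

SA = [21, 18, 8, 19, 6, 11, 20, 10, 9, 4, 15, 13, 16, 17, 7, 14, 2, 0, 5, 3, 12, 1]
rank  pair      lcp
   1  s[21:],s[18:]  1  'a'
   2  s[18:],s[8:]  1  'a'
   3  s[8:],s[19:]  0  ''
   4  s[19:],s[6:]  1  'c'
   5  s[6:],s[11:]  1  'c'
   6  s[11:],s[20:]  0  ''
   7  s[20:],s[10:]  1  'd'
   8  s[10:],s[9:]  1  'd'
   9  s[9:],s[4:]  1  'd'
  10  s[4:],s[15:]  0  ''
  11  s[15:],s[13:]  1  'e'
  12  s[13:],s[16:]  0  ''
  13  s[16:],s[17:]  0  ''
  14  s[17:],s[7:]  2  'ga'
  15  s[7:],s[14:]  1  'g'
  16  s[14:],s[2:]  1  'g'
  17  s[2:],s[0:]  2  'gh'
  18  s[0:],s[5:]  0  ''
  19  s[5:],s[3:]  1  'h'
  20  s[3:],s[12:]  1  'h'
  21  s[12:],s[1:]  1  'h'

n(n+1)/2 = 22·23/2 = 253
Σ LCP = 0 + 1 + 1 + 0 + 1 + 1 + 0 + 1 + 1 + 1 + 0 + 1 + 0 + 0 + 2 + 1 + 1 + 2 + 0 + 1 + 1 + 1 = 17
distinct = 253 − 17 = 236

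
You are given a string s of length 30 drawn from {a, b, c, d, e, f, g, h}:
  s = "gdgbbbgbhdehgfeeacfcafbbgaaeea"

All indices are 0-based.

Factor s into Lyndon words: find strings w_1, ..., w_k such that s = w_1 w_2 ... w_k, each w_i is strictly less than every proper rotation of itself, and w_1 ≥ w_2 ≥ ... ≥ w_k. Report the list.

emit factor 1: 'g' (i=0, period=1)
emit factor 2: 'dg' (i=1, period=2)
emit factor 3: 'bbbgbhdehgfee' (i=3, period=13)
emit factor 4: 'acfcafbbg' (i=16, period=9)
emit factor 5: 'aaee' (i=25, period=4)
emit factor 6: 'a' (i=29, period=1)

["g", "dg", "bbbgbhdehgfee", "acfcafbbg", "aaee", "a"]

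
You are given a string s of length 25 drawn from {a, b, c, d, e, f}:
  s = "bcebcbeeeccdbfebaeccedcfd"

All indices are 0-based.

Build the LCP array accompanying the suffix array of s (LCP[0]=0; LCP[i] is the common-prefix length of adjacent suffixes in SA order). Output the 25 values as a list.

[0, 0, 1, 2, 1, 1, 0, 1, 2, 1, 1, 2, 1, 0, 1, 1, 0, 2, 1, 3, 1, 1, 2, 0, 1]

rank | idx | suffix
   0 |  16 | aeccedcfd
   1 |  15 | baeccedcfd
   2 |   3 | bcbeeeccdbfebaeccedcfd
   3 |   0 | bcebcbeeeccdbfebaeccedcfd
   4 |   5 | beeeccdbfebaeccedcfd
   5 |  12 | bfebaeccedcfd
   6 |   4 | cbeeeccdbfebaeccedcfd
   7 |   9 | ccdbfebaeccedcfd
   8 |  18 | ccedcfd
   9 |  10 | cdbfebaeccedcfd
  10 |   1 | cebcbeeeccdbfebaeccedcfd
  11 |  19 | cedcfd
  12 |  22 | cfd
  13 |  24 | d
  14 |  11 | dbfebaeccedcfd
  15 |  21 | dcfd
  16 |  14 | ebaeccedcfd
  17 |   2 | ebcbeeeccdbfebaeccedcfd
  18 |   8 | eccdbfebaeccedcfd
  19 |  17 | eccedcfd
  20 |  20 | edcfd
  21 |   7 | eeccdbfebaeccedcfd
  22 |   6 | eeeccdbfebaeccedcfd
  23 |  23 | fd
  24 |  13 | febaeccedcfd

SA = [16, 15, 3, 0, 5, 12, 4, 9, 18, 10, 1, 19, 22, 24, 11, 21, 14, 2, 8, 17, 20, 7, 6, 23, 13]
i: (SA[i-1],SA[i]) lcp shared
  1: (16,15) 0 ''
  2: (15,3) 1 'b'
  3: (3,0) 2 'bc'
  4: (0,5) 1 'b'
  5: (5,12) 1 'b'
  6: (12,4) 0 ''
  7: (4,9) 1 'c'
  8: (9,18) 2 'cc'
  9: (18,10) 1 'c'
  10: (10,1) 1 'c'
  11: (1,19) 2 'ce'
  12: (19,22) 1 'c'
  13: (22,24) 0 ''
  14: (24,11) 1 'd'
  15: (11,21) 1 'd'
  16: (21,14) 0 ''
  17: (14,2) 2 'eb'
  18: (2,8) 1 'e'
  19: (8,17) 3 'ecc'
  20: (17,20) 1 'e'
  21: (20,7) 1 'e'
  22: (7,6) 2 'ee'
  23: (6,23) 0 ''
  24: (23,13) 1 'f'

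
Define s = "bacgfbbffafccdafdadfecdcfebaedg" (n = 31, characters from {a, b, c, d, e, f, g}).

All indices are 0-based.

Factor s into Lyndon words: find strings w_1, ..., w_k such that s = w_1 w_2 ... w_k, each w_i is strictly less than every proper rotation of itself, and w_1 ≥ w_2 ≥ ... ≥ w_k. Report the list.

emit factor 1: 'b' (i=0, period=1)
emit factor 2: 'acgfbbffafccdafdadfecdcfebaedg' (i=1, period=30)

["b", "acgfbbffafccdafdadfecdcfebaedg"]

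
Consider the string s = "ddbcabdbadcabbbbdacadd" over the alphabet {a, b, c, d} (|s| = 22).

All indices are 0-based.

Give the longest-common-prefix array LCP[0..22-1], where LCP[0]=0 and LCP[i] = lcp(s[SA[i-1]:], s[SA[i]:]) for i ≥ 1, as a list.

sorted suffixes:
  #0 SA[0]=11  'abbbbdacadd'
  #1 SA[1]=4  'abdbadcabbbbdacadd'
  #2 SA[2]=17  'acadd'
  #3 SA[3]=8  'adcabbbbdacadd'
  #4 SA[4]=19  'add'
  #5 SA[5]=7  'badcabbbbdacadd'
  #6 SA[6]=12  'bbbbdacadd'
  #7 SA[7]=13  'bbbdacadd'
  #8 SA[8]=14  'bbdacadd'
  #9 SA[9]=2  'bcabdbadcabbbbdacadd'
  #10 SA[10]=15  'bdacadd'
  #11 SA[11]=5  'bdbadcabbbbdacadd'
  #12 SA[12]=10  'cabbbbdacadd'
  #13 SA[13]=3  'cabdbadcabbbbdacadd'
  #14 SA[14]=18  'cadd'
  #15 SA[15]=21  'd'
  #16 SA[16]=16  'dacadd'
  #17 SA[17]=6  'dbadcabbbbdacadd'
  #18 SA[18]=1  'dbcabdbadcabbbbdacadd'
  #19 SA[19]=9  'dcabbbbdacadd'
  #20 SA[20]=20  'dd'
  #21 SA[21]=0  'ddbcabdbadcabbbbdacadd'

SA = [11, 4, 17, 8, 19, 7, 12, 13, 14, 2, 15, 5, 10, 3, 18, 21, 16, 6, 1, 9, 20, 0]
[i] adj suffixes → lcp
  [1] 11/4 → 2 ('ab')
  [2] 4/17 → 1 ('a')
  [3] 17/8 → 1 ('a')
  [4] 8/19 → 2 ('ad')
  [5] 19/7 → 0 ('')
  [6] 7/12 → 1 ('b')
  [7] 12/13 → 3 ('bbb')
  [8] 13/14 → 2 ('bb')
  [9] 14/2 → 1 ('b')
  [10] 2/15 → 1 ('b')
  [11] 15/5 → 2 ('bd')
  [12] 5/10 → 0 ('')
  [13] 10/3 → 3 ('cab')
  [14] 3/18 → 2 ('ca')
  [15] 18/21 → 0 ('')
  [16] 21/16 → 1 ('d')
  [17] 16/6 → 1 ('d')
  [18] 6/1 → 2 ('db')
  [19] 1/9 → 1 ('d')
  [20] 9/20 → 1 ('d')
  [21] 20/0 → 2 ('dd')

[0, 2, 1, 1, 2, 0, 1, 3, 2, 1, 1, 2, 0, 3, 2, 0, 1, 1, 2, 1, 1, 2]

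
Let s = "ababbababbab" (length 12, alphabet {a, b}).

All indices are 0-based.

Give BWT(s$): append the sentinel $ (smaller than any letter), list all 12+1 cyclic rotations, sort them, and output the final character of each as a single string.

rank  rotation       last
    0  $ababbababbab  b
    1  ab$ababbababb  b
    2  ababbab$ababb  b
    3  ababbababbab$  $
    4  abbab$ababbab  b
    5  abbababbab$ab  b
    6  b$ababbababba  a
    7  bab$ababbabab  b
    8  bababbab$abab  b
    9  babbab$ababba  a
   10  babbababbab$a  a
   11  bbab$ababbaba  a
   12  bbababbab$aba  a

bbb$bbabbaaaa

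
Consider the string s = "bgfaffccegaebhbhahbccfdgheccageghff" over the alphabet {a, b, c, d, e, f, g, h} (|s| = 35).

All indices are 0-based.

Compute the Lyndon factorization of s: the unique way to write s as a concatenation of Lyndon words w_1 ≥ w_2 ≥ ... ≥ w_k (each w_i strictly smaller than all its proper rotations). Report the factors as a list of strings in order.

["bgf", "affcceg", "aebhbhahbccfdgheccageghff"]

emit factor 1: 'bgf' (i=0, period=3)
emit factor 2: 'affcceg' (i=3, period=7)
emit factor 3: 'aebhbhahbccfdgheccageghff' (i=10, period=25)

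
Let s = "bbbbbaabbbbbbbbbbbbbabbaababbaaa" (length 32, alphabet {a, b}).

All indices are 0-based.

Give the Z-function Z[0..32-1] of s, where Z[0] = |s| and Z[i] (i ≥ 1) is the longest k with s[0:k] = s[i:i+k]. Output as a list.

Z[0]=32
i=1: i≥r, start 0; Z[1]=4 extend→box=[1,5)
i=2: min(r-i=3, Z[1]=4)=3; Z[2]=3
i=3: min(r-i=2, Z[2]=3)=2; Z[3]=2
i=4: min(r-i=1, Z[3]=2)=1; Z[4]=1
i=5: i≥r, start 0; Z[5]=0
i=6: i≥r, start 0; Z[6]=0
i=7: i≥r, start 0; Z[7]=5 extend→box=[7,12)
i=8: min(r-i=4, Z[1]=4)=4; Z[8]=5 extend→box=[8,13)
i=9: min(r-i=4, Z[1]=4)=4; Z[9]=5 extend→box=[9,14)
i=10: min(r-i=4, Z[1]=4)=4; Z[10]=5 extend→box=[10,15)
i=11: min(r-i=4, Z[1]=4)=4; Z[11]=5 extend→box=[11,16)
i=12: min(r-i=4, Z[1]=4)=4; Z[12]=5 extend→box=[12,17)
i=13: min(r-i=4, Z[1]=4)=4; Z[13]=5 extend→box=[13,18)
i=14: min(r-i=4, Z[1]=4)=4; Z[14]=5 extend→box=[14,19)
i=15: min(r-i=4, Z[1]=4)=4; Z[15]=6 extend→box=[15,21)
i=16: min(r-i=5, Z[1]=4)=4; Z[16]=4
i=17: min(r-i=4, Z[2]=3)=3; Z[17]=3
i=18: min(r-i=3, Z[3]=2)=2; Z[18]=2
i=19: min(r-i=2, Z[4]=1)=1; Z[19]=1
i=20: min(r-i=1, Z[5]=0)=0; Z[20]=0
i=21: i≥r, start 0; Z[21]=2 extend→box=[21,23)
i=22: min(r-i=1, Z[1]=4)=1; Z[22]=1
i=23: i≥r, start 0; Z[23]=0
i=24: i≥r, start 0; Z[24]=0
i=25: i≥r, start 0; Z[25]=1 extend→box=[25,26)
i=26: i≥r, start 0; Z[26]=0
i=27: i≥r, start 0; Z[27]=2 extend→box=[27,29)
i=28: min(r-i=1, Z[1]=4)=1; Z[28]=1
i=29: i≥r, start 0; Z[29]=0
i=30: i≥r, start 0; Z[30]=0
i=31: i≥r, start 0; Z[31]=0

[32, 4, 3, 2, 1, 0, 0, 5, 5, 5, 5, 5, 5, 5, 5, 6, 4, 3, 2, 1, 0, 2, 1, 0, 0, 1, 0, 2, 1, 0, 0, 0]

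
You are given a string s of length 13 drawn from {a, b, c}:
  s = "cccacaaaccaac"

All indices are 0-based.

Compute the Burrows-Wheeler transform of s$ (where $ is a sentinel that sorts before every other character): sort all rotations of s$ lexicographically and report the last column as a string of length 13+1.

rank  rotation        last
    0  $cccacaaaccaac  c
    1  aaaccaac$cccac  c
    2  aac$cccacaaacc  c
    3  aaccaac$cccaca  a
    4  ac$cccacaaacca  a
    5  acaaaccaac$ccc  c
    6  accaac$cccacaa  a
    7  c$cccacaaaccaa  a
    8  caaaccaac$ccca  a
    9  caac$cccacaaac  c
   10  cacaaaccaac$cc  c
   11  ccaac$cccacaaa  a
   12  ccacaaaccaac$c  c
   13  cccacaaaccaac$  $

cccaacaaaccac$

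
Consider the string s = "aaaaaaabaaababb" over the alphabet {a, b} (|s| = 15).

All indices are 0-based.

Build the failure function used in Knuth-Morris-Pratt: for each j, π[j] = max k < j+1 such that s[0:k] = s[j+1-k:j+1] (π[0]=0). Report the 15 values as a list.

π[0] = 0
j=1 s[j]='a': π[1]=1 (border 'a')
j=2 s[j]='a': π[2]=2 (border 'aa')
j=3 s[j]='a': π[3]=3 (border 'aaa')
j=4 s[j]='a': π[4]=4 (border 'aaaa')
j=5 s[j]='a': π[5]=5 (border 'aaaaa')
j=6 s[j]='a': π[6]=6 (border 'aaaaaa')
j=7 s[j]='b': k: 6→5→4→3→2→1→0; π[7]=0 (border '')
j=8 s[j]='a': π[8]=1 (border 'a')
j=9 s[j]='a': π[9]=2 (border 'aa')
j=10 s[j]='a': π[10]=3 (border 'aaa')
j=11 s[j]='b': k: 3→2→1→0; π[11]=0 (border '')
j=12 s[j]='a': π[12]=1 (border 'a')
j=13 s[j]='b': k: 1→0; π[13]=0 (border '')
j=14 s[j]='b': π[14]=0 (border '')

[0, 1, 2, 3, 4, 5, 6, 0, 1, 2, 3, 0, 1, 0, 0]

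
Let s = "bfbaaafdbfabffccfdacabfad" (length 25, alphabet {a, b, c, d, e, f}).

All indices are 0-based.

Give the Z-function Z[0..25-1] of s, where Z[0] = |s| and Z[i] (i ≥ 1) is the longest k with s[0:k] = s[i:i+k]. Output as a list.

[25, 0, 1, 0, 0, 0, 0, 0, 2, 0, 0, 2, 0, 0, 0, 0, 0, 0, 0, 0, 0, 2, 0, 0, 0]

Z[0]=25
i=1: fresh scan; Z[1]=0
i=2: fresh scan; Z[2]=1 extend→box=[2,3)
i=3: fresh scan; Z[3]=0
i=4: fresh scan; Z[4]=0
i=5: fresh scan; Z[5]=0
i=6: fresh scan; Z[6]=0
i=7: fresh scan; Z[7]=0
i=8: fresh scan; Z[8]=2 extend→box=[8,10)
i=9: min(r-i=1, Z[1]=0)=0; Z[9]=0
i=10: fresh scan; Z[10]=0
i=11: fresh scan; Z[11]=2 extend→box=[11,13)
i=12: min(r-i=1, Z[1]=0)=0; Z[12]=0
i=13: fresh scan; Z[13]=0
i=14: fresh scan; Z[14]=0
i=15: fresh scan; Z[15]=0
i=16: fresh scan; Z[16]=0
i=17: fresh scan; Z[17]=0
i=18: fresh scan; Z[18]=0
i=19: fresh scan; Z[19]=0
i=20: fresh scan; Z[20]=0
i=21: fresh scan; Z[21]=2 extend→box=[21,23)
i=22: min(r-i=1, Z[1]=0)=0; Z[22]=0
i=23: fresh scan; Z[23]=0
i=24: fresh scan; Z[24]=0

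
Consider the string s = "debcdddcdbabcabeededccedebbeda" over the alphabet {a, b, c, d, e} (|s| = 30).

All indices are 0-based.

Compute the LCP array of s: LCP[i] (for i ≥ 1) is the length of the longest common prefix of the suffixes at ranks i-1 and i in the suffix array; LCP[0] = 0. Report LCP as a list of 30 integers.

sorted suffixes:
  #0 SA[0]=29  'a'
  #1 SA[1]=10  'abcabeededccedebbeda'
  #2 SA[2]=13  'abeededccedebbeda'
  #3 SA[3]=9  'babcabeededccedebbeda'
  #4 SA[4]=25  'bbeda'
  #5 SA[5]=11  'bcabeededccedebbeda'
  #6 SA[6]=2  'bcdddcdbabcabeededccedebbeda'
  #7 SA[7]=26  'beda'
  #8 SA[8]=14  'beededccedebbeda'
  #9 SA[9]=12  'cabeededccedebbeda'
  #10 SA[10]=20  'ccedebbeda'
  #11 SA[11]=7  'cdbabcabeededccedebbeda'
  #12 SA[12]=3  'cdddcdbabcabeededccedebbeda'
  #13 SA[13]=21  'cedebbeda'
  #14 SA[14]=28  'da'
  #15 SA[15]=8  'dbabcabeededccedebbeda'
  #16 SA[16]=19  'dccedebbeda'
  #17 SA[17]=6  'dcdbabcabeededccedebbeda'
  #18 SA[18]=5  'ddcdbabcabeededccedebbeda'
  #19 SA[19]=4  'dddcdbabcabeededccedebbeda'
  #20 SA[20]=23  'debbeda'
  #21 SA[21]=0  'debcdddcdbabcabeededccedebbeda'
  #22 SA[22]=17  'dedccedebbeda'
  #23 SA[23]=24  'ebbeda'
  #24 SA[24]=1  'ebcdddcdbabcabeededccedebbeda'
  #25 SA[25]=27  'eda'
  #26 SA[26]=18  'edccedebbeda'
  #27 SA[27]=22  'edebbeda'
  #28 SA[28]=16  'ededccedebbeda'
  #29 SA[29]=15  'eededccedebbeda'

SA = [29, 10, 13, 9, 25, 11, 2, 26, 14, 12, 20, 7, 3, 21, 28, 8, 19, 6, 5, 4, 23, 0, 17, 24, 1, 27, 18, 22, 16, 15]
rank  pair      lcp
   1  s[29:],s[10:]  1  'a'
   2  s[10:],s[13:]  2  'ab'
   3  s[13:],s[9:]  0  ''
   4  s[9:],s[25:]  1  'b'
   5  s[25:],s[11:]  1  'b'
   6  s[11:],s[2:]  2  'bc'
   7  s[2:],s[26:]  1  'b'
   8  s[26:],s[14:]  2  'be'
   9  s[14:],s[12:]  0  ''
  10  s[12:],s[20:]  1  'c'
  11  s[20:],s[7:]  1  'c'
  12  s[7:],s[3:]  2  'cd'
  13  s[3:],s[21:]  1  'c'
  14  s[21:],s[28:]  0  ''
  15  s[28:],s[8:]  1  'd'
  16  s[8:],s[19:]  1  'd'
  17  s[19:],s[6:]  2  'dc'
  18  s[6:],s[5:]  1  'd'
  19  s[5:],s[4:]  2  'dd'
  20  s[4:],s[23:]  1  'd'
  21  s[23:],s[0:]  3  'deb'
  22  s[0:],s[17:]  2  'de'
  23  s[17:],s[24:]  0  ''
  24  s[24:],s[1:]  2  'eb'
  25  s[1:],s[27:]  1  'e'
  26  s[27:],s[18:]  2  'ed'
  27  s[18:],s[22:]  2  'ed'
  28  s[22:],s[16:]  3  'ede'
  29  s[16:],s[15:]  1  'e'

[0, 1, 2, 0, 1, 1, 2, 1, 2, 0, 1, 1, 2, 1, 0, 1, 1, 2, 1, 2, 1, 3, 2, 0, 2, 1, 2, 2, 3, 1]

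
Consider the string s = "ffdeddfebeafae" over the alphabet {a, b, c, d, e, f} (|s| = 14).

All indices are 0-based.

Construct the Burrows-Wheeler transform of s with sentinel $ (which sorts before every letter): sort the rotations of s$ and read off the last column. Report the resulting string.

efeeefdabfdafd$

rank  rotation         last
    0  $ffdeddfebeafae  e
    1  ae$ffdeddfebeaf  f
    2  afae$ffdeddfebe  e
    3  beafae$ffdeddfe  e
    4  ddfebeafae$ffde  e
    5  deddfebeafae$ff  f
    6  dfebeafae$ffded  d
    7  e$ffdeddfebeafa  a
    8  eafae$ffdeddfeb  b
    9  ebeafae$ffdeddf  f
   10  eddfebeafae$ffd  d
   11  fae$ffdeddfebea  a
   12  fdeddfebeafae$f  f
   13  febeafae$ffdedd  d
   14  ffdeddfebeafae$  $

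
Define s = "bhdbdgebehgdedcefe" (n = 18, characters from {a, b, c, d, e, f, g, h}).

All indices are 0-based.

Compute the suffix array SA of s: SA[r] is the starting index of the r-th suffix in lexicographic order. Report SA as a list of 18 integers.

rank→(start, suffix):
  0 → (3, 'bdgebehgdedcefe')
  1 → (7, 'behgdedcefe')
  2 → (0, 'bhdbdgebehgdedcefe')
  3 → (14, 'cefe')
  4 → (2, 'dbdgebehgdedcefe')
  5 → (13, 'dcefe')
  6 → (11, 'dedcefe')
  7 → (4, 'dgebehgdedcefe')
  8 → (17, 'e')
  9 → (6, 'ebehgdedcefe')
  10 → (12, 'edcefe')
  11 → (15, 'efe')
  12 → (8, 'ehgdedcefe')
  13 → (16, 'fe')
  14 → (10, 'gdedcefe')
  15 → (5, 'gebehgdedcefe')
  16 → (1, 'hdbdgebehgdedcefe')
  17 → (9, 'hgdedcefe')

[3, 7, 0, 14, 2, 13, 11, 4, 17, 6, 12, 15, 8, 16, 10, 5, 1, 9]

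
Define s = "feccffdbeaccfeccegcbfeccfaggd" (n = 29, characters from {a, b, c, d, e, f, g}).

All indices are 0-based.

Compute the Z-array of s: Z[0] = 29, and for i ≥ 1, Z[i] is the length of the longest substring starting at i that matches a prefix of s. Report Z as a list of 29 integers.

Z[0]=29
i=1: fresh scan; Z[1]=0
i=2: fresh scan; Z[2]=0
i=3: fresh scan; Z[3]=0
i=4: fresh scan; Z[4]=1 scan→box=[4,5)
i=5: fresh scan; Z[5]=1 scan→box=[5,6)
i=6: fresh scan; Z[6]=0
i=7: fresh scan; Z[7]=0
i=8: fresh scan; Z[8]=0
i=9: fresh scan; Z[9]=0
i=10: fresh scan; Z[10]=0
i=11: fresh scan; Z[11]=0
i=12: fresh scan; Z[12]=4 scan→box=[12,16)
i=13: min(r-i=3, Z[1]=0)=0; Z[13]=0
i=14: min(r-i=2, Z[2]=0)=0; Z[14]=0
i=15: min(r-i=1, Z[3]=0)=0; Z[15]=0
i=16: fresh scan; Z[16]=0
i=17: fresh scan; Z[17]=0
i=18: fresh scan; Z[18]=0
i=19: fresh scan; Z[19]=0
i=20: fresh scan; Z[20]=5 scan→box=[20,25)
i=21: min(r-i=4, Z[1]=0)=0; Z[21]=0
i=22: min(r-i=3, Z[2]=0)=0; Z[22]=0
i=23: min(r-i=2, Z[3]=0)=0; Z[23]=0
i=24: min(r-i=1, Z[4]=1)=1; Z[24]=1
i=25: fresh scan; Z[25]=0
i=26: fresh scan; Z[26]=0
i=27: fresh scan; Z[27]=0
i=28: fresh scan; Z[28]=0

[29, 0, 0, 0, 1, 1, 0, 0, 0, 0, 0, 0, 4, 0, 0, 0, 0, 0, 0, 0, 5, 0, 0, 0, 1, 0, 0, 0, 0]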